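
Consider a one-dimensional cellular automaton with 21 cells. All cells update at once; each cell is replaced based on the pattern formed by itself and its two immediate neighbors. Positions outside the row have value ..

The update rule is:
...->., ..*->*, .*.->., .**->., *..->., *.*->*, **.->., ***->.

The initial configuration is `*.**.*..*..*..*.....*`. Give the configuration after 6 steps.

..*..*..*.....*......

step 1: .*..*..*..*..*.....*.
step 2: *..*..*..*..*.....*..
step 3: ..*..*..*..*.....*...
step 4: .*..*..*..*.....*....
step 5: *..*..*..*.....*.....
step 6: ..*..*..*.....*......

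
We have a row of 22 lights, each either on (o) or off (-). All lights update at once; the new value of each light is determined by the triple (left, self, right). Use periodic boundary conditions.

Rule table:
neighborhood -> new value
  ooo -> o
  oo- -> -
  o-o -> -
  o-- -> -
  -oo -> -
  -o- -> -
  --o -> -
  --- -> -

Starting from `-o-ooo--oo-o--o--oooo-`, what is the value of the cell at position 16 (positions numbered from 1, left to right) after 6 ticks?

tick 1: ----o-------------oo--
tick 2: ----------------------
tick 3: ----------------------  (fixed point — unchanged through tick 6)
position 16 holds -

-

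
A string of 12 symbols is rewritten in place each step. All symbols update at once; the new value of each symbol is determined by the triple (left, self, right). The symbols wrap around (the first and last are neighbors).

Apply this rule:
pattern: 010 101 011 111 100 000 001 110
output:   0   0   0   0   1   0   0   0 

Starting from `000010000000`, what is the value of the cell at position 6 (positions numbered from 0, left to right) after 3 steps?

0

000001000000
000000100000
000000010000
position 6 holds 0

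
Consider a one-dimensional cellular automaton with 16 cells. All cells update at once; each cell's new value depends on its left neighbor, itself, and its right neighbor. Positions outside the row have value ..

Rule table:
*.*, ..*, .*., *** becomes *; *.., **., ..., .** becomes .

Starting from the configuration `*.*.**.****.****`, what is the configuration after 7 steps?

.**..*.*........

****..*.**.*.**.
.**..***..***...
*...*.*..*.*....
*..****.****....
*.*.**.*.**.....
****..***.......
.**..*.*........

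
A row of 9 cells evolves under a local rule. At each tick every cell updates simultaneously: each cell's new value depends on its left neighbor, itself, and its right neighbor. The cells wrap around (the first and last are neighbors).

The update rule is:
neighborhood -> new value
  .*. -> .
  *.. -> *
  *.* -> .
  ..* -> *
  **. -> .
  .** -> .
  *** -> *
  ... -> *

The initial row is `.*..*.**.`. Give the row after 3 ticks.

tick 1: *.**....*
tick 2: ....****.
tick 3: ****.**.*

****.**.*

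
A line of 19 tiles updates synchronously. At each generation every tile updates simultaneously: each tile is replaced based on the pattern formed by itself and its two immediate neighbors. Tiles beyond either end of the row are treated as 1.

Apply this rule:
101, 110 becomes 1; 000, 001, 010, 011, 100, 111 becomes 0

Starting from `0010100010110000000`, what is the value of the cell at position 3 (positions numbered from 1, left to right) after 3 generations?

0

generation 1: 0001000001010000000
generation 2: 0000000000100000000
generation 3: 0000000000000000000
position 3 holds 0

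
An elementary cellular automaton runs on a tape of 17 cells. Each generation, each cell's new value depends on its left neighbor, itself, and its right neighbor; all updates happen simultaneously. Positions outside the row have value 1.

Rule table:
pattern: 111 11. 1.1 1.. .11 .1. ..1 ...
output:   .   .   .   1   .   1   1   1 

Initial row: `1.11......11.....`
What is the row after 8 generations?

....111111..11111
1111......11.....
....111111..11111  (repeats generation 1; period 2)
generation 8: 1111......11.....

1111......11.....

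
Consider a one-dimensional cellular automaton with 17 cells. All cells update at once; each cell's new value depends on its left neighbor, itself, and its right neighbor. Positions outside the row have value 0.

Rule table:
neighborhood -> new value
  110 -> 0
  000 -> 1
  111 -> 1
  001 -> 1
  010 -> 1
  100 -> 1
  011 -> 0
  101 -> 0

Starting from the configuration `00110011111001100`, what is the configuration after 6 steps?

00111101110111100

step 1: 11001101110110011
step 2: 00110000100001100
step 3: 11001111111110011
step 4: 00110111111101100
step 5: 11000011111000011
step 6: 00111101110111100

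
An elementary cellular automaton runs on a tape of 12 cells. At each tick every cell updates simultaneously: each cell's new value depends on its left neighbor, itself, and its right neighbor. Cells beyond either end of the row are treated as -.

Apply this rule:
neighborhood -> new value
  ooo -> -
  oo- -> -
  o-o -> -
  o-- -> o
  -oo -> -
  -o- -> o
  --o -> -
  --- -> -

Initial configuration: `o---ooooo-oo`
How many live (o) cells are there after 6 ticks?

1

oo----------
--o---------
--oo--------
----o-------
----oo------
------o-----
count of o: 1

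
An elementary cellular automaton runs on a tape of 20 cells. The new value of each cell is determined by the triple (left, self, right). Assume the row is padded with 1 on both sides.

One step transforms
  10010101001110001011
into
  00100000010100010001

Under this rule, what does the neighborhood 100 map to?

At position 1 the neighborhood is 100; the next row has 0 there.

0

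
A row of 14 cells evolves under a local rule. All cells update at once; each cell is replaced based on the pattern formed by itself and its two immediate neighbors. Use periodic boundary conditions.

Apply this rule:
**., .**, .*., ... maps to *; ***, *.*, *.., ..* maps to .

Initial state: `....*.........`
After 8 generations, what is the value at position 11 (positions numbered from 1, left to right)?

***.*.********
..*.*.*.......
*.*.*.*.******
*.*.*.*.*.....
*.*.*.*.*.***.
*.*.*.*.*.*.*.
*.*.*.*.*.*.*.  (fixed point — unchanged through generation 8)
position 11 holds *

*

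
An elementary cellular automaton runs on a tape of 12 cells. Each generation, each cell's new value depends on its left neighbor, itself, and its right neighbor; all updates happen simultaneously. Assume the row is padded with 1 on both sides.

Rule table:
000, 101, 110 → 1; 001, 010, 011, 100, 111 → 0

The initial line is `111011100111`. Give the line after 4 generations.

100100101000

001100100000
000100001110
010001100011
100100101000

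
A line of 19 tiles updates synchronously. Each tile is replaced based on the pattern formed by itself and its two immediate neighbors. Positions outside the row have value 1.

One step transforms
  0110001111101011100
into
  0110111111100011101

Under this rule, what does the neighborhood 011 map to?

At position 1 the neighborhood is 011; the next row has 1 there.

1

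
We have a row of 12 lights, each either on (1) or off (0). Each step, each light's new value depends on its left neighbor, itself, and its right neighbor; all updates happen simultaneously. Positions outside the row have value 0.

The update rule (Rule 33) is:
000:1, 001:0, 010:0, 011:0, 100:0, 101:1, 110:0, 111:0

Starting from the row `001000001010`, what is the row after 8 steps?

100011100100
001000000001
100011111100
001000000001  (repeats step 2; period 2)
step 8: 001000000001

001000000001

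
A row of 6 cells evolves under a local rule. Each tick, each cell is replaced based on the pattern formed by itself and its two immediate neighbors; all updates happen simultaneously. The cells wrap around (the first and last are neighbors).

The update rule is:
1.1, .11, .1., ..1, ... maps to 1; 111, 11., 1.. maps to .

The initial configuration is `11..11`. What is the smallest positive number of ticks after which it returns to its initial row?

6

tick 1: ...11.
tick 2: 1111..
tick 3: 1....1
tick 4: ..1111
tick 5: .11...
tick 6: 11..11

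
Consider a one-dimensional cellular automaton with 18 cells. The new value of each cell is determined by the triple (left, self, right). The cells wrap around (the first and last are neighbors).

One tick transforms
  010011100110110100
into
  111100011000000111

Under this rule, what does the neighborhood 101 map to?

At position 11 the neighborhood is 101; the next row has 0 there.

0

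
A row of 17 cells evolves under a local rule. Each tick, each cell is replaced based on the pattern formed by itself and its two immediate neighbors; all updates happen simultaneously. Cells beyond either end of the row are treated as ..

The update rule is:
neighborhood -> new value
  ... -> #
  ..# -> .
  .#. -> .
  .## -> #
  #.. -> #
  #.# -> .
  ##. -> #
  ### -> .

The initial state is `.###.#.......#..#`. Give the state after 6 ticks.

tick 1: .#.#..######..#..
tick 2: ....#.#....##..##
tick 3: ###....###.###.##
tick 4: #.####.#.#.#.#.##
tick 5: ..#..#.........##
tick 6: #..#..########.##

#..#..########.##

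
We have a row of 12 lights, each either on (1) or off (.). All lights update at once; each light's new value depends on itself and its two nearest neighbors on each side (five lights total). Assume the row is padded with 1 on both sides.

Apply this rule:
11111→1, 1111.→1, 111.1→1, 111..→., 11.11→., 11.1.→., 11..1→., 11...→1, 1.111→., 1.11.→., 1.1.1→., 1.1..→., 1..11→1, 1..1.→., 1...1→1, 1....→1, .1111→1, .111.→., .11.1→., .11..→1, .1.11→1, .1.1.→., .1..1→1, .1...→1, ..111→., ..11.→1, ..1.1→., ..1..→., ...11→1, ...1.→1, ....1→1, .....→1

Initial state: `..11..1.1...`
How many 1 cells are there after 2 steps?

.111.....111
....11111.11
count of 1: 7

7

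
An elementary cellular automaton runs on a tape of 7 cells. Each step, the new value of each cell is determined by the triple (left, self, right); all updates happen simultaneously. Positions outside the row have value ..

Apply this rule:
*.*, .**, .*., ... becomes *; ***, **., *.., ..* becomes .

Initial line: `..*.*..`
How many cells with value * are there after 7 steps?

*.***.*
***..**
*....*.
*.**.*.
***.**.
*..**..
*..*..*
count of *: 3

3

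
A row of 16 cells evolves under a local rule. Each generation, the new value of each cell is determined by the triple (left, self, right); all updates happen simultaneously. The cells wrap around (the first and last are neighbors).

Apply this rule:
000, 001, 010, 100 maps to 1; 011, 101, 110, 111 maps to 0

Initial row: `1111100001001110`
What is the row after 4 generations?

0000011111110000
1111100000001111
0000011111110000  (repeats generation 1; period 2)
generation 4: 1111100000001111

1111100000001111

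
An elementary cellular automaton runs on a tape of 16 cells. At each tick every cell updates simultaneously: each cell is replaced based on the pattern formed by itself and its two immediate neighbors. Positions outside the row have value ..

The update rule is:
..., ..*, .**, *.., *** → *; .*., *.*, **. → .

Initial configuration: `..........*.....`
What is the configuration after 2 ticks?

*********..****.

tick 1: **********.*****
tick 2: *********..****.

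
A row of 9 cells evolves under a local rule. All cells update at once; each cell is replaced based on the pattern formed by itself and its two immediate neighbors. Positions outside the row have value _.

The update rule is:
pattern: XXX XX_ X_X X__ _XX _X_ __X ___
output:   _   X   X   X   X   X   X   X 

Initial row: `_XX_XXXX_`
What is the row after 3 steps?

step 1: XXXXX__XX
step 2: X___XXXXX
step 3: XXXXX___X

XXXXX___X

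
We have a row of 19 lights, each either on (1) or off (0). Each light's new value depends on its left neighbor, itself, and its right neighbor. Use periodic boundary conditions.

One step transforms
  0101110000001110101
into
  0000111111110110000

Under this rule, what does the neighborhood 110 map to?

At position 5 the neighborhood is 110; the next row has 1 there.

1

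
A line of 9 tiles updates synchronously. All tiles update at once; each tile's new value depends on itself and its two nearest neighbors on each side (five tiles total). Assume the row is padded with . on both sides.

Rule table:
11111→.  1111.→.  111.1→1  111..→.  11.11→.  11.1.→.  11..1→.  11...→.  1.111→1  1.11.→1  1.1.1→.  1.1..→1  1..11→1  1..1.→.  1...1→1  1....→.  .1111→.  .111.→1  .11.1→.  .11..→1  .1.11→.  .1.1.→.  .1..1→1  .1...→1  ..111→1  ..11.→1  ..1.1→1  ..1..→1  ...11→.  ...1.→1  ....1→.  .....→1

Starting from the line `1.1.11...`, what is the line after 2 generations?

1...11..1
111.11..1

111.11..1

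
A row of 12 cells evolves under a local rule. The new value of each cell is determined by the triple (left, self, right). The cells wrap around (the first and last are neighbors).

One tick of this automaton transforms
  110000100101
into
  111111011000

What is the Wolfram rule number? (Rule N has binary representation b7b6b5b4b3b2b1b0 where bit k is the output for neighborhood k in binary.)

211

position 0: 111 → 1  (bit 7 = 1)
position 1: 110 → 1  (bit 6 = 1)
position 10: 101 → 0  (bit 5 = 0)
position 2: 100 → 1  (bit 4 = 1)
position 11: 011 → 0  (bit 3 = 0)
position 6: 010 → 0  (bit 2 = 0)
position 5: 001 → 1  (bit 1 = 1)
position 3: 000 → 1  (bit 0 = 1)
bits b7..b0 = 11010011 = 211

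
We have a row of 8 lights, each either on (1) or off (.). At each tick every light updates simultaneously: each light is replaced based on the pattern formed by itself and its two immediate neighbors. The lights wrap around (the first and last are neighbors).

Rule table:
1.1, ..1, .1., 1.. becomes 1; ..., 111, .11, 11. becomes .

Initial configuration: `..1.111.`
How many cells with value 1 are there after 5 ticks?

4

.111...1
1...1.11
.1.111..
111...1.
...1.111
count of 1: 4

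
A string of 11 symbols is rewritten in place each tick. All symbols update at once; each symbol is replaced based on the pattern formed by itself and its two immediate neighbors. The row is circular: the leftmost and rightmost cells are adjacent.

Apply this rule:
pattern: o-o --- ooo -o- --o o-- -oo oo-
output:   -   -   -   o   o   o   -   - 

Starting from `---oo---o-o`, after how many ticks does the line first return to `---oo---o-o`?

5

o-o--o-oo-o
--oooo-----
-o----o----
ooo--ooo---
---oo---o-o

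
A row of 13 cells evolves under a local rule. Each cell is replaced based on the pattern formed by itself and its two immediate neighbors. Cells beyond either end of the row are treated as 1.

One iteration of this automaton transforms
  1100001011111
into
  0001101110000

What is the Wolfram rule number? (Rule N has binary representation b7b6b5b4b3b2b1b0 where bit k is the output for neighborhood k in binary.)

45

position 0: 111 → 0  (bit 7 = 0)
position 1: 110 → 0  (bit 6 = 0)
position 7: 101 → 1  (bit 5 = 1)
position 2: 100 → 0  (bit 4 = 0)
position 8: 011 → 1  (bit 3 = 1)
position 6: 010 → 1  (bit 2 = 1)
position 5: 001 → 0  (bit 1 = 0)
position 3: 000 → 1  (bit 0 = 1)
bits b7..b0 = 00101101 = 45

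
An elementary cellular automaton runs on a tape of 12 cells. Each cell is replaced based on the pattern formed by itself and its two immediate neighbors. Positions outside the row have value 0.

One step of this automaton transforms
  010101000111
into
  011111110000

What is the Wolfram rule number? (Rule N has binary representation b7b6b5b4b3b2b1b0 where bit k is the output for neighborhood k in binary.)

position 10: 111 → 0  (bit 7 = 0)
position 11: 110 → 0  (bit 6 = 0)
position 2: 101 → 1  (bit 5 = 1)
position 6: 100 → 1  (bit 4 = 1)
position 9: 011 → 0  (bit 3 = 0)
position 1: 010 → 1  (bit 2 = 1)
position 0: 001 → 0  (bit 1 = 0)
position 7: 000 → 1  (bit 0 = 1)
bits b7..b0 = 00110101 = 53

53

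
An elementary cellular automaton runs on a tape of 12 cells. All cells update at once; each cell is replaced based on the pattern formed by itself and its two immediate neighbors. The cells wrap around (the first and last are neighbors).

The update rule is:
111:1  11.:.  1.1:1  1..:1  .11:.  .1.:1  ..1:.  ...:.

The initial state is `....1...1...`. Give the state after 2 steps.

....11..11..
......1...1.

......1...1.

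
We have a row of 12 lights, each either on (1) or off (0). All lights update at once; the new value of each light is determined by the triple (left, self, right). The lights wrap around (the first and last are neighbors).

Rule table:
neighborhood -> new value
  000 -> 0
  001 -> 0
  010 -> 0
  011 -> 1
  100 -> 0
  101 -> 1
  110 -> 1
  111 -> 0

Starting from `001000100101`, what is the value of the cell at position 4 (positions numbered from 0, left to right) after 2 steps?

step 1: 000000000010
step 2: 000000000000
position 4 holds 0

0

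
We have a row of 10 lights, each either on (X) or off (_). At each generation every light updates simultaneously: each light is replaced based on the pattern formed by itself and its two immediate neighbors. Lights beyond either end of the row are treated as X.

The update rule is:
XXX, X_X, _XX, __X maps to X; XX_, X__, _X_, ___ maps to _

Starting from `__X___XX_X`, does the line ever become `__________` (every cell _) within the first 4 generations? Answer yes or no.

generation 1: _X___XX_XX
generation 2: X___XX_XXX
generation 3: ___XX_XXXX
generation 4: __XX_XXXXX
generation 4 is __XX_XXXXX, still not uniform _

no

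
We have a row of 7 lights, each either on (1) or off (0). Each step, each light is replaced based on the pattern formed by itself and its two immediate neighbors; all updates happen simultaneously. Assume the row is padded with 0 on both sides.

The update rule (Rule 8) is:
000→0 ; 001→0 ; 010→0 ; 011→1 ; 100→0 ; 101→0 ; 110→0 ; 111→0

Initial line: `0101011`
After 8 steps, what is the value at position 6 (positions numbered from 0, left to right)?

0

0000010
0000000
0000000  (fixed point — unchanged through step 8)
position 6 holds 0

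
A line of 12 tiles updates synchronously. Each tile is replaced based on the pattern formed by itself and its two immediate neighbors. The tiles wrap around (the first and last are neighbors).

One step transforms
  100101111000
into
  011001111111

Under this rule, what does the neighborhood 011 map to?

At position 5 the neighborhood is 011; the next row has 1 there.

1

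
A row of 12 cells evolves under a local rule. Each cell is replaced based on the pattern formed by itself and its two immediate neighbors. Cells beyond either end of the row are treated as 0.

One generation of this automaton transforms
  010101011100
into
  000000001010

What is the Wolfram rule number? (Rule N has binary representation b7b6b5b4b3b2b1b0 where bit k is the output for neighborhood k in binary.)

144

position 8: 111 → 1  (bit 7 = 1)
position 9: 110 → 0  (bit 6 = 0)
position 2: 101 → 0  (bit 5 = 0)
position 10: 100 → 1  (bit 4 = 1)
position 7: 011 → 0  (bit 3 = 0)
position 1: 010 → 0  (bit 2 = 0)
position 0: 001 → 0  (bit 1 = 0)
position 11: 000 → 0  (bit 0 = 0)
bits b7..b0 = 10010000 = 144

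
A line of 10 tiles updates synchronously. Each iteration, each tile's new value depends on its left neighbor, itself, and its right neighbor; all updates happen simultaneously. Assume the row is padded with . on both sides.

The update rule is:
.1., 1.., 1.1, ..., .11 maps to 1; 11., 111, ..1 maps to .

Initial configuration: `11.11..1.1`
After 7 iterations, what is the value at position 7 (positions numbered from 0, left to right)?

.

iteration 1: 1.11.1.111
iteration 2: 111.1111..
iteration 3: 1..11...11
iteration 4: 11.1.11.1.
iteration 5: 1.1111.111
iteration 6: 111...11..
iteration 7: 1..11.1.11
position 7 holds .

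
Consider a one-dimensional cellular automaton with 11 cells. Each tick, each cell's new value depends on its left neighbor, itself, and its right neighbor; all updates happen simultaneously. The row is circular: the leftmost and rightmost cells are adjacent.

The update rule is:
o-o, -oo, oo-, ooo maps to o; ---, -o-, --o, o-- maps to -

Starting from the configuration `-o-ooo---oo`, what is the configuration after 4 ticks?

tick 1: o-oooo---oo
tick 2: oooooo---oo
tick 3: oooooo---oo  (fixed point — unchanged through tick 4)

oooooo---oo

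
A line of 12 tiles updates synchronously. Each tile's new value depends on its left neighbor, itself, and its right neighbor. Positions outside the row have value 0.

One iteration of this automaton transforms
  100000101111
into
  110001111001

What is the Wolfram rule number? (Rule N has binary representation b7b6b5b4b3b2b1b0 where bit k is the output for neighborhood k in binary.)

position 9: 111 → 0  (bit 7 = 0)
position 11: 110 → 1  (bit 6 = 1)
position 7: 101 → 1  (bit 5 = 1)
position 1: 100 → 1  (bit 4 = 1)
position 8: 011 → 1  (bit 3 = 1)
position 0: 010 → 1  (bit 2 = 1)
position 5: 001 → 1  (bit 1 = 1)
position 2: 000 → 0  (bit 0 = 0)
bits b7..b0 = 01111110 = 126

126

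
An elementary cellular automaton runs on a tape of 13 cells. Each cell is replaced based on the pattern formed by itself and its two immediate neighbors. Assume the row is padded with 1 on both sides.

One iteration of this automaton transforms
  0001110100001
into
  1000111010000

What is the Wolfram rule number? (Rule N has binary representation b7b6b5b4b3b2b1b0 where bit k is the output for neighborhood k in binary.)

240

position 4: 111 → 1  (bit 7 = 1)
position 5: 110 → 1  (bit 6 = 1)
position 6: 101 → 1  (bit 5 = 1)
position 0: 100 → 1  (bit 4 = 1)
position 3: 011 → 0  (bit 3 = 0)
position 7: 010 → 0  (bit 2 = 0)
position 2: 001 → 0  (bit 1 = 0)
position 1: 000 → 0  (bit 0 = 0)
bits b7..b0 = 11110000 = 240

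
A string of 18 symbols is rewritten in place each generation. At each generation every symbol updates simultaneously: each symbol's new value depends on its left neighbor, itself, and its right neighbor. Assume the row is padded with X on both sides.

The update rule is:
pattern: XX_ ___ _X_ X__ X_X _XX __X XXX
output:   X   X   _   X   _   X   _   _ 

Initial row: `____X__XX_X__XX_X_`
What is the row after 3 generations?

X_XXXX_X_XXX_X__X_

XXX__X_XX__X_XX___
__XX___XXX___XXXX_
X_XXXX_X_XXX_X__X_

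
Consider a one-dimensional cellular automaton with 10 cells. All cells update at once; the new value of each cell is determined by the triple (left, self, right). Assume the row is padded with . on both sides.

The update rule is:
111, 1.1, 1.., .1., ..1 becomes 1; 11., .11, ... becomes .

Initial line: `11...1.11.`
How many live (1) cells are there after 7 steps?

step 1: ..1.111..1
step 2: .111.1.111
step 3: 1.1.111.1.
step 4: 1111.1.111
step 5: .11.111.1.
step 6: 1..1.1.111
step 7: 1111111.1.
count of 1: 8

8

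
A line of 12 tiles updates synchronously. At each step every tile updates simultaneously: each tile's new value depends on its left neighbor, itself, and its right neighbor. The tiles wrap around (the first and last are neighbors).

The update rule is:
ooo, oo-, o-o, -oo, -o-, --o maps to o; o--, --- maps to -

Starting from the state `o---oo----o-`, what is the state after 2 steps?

o-oooo--oooo

step 1: o--ooo---ooo
step 2: o-oooo--oooo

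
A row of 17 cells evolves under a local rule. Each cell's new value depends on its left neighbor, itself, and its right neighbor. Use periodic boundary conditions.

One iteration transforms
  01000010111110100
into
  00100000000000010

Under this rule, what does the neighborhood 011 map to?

0

At position 8 the neighborhood is 011; the next row has 0 there.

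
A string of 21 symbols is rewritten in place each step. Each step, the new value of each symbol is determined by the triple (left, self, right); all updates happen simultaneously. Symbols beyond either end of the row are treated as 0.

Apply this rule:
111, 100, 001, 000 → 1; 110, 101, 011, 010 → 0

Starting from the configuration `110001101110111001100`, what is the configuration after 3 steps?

000000110001011110011

001110000100010110011
110101111011100001100
000000110001011110011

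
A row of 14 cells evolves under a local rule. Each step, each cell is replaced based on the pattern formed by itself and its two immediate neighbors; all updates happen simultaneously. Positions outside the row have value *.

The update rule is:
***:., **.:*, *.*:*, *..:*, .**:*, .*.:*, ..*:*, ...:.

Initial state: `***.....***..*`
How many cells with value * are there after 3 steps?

step 1: ..**...**.****
step 2: *****.*****...
step 3: ....***...**.*
count of *: 6

6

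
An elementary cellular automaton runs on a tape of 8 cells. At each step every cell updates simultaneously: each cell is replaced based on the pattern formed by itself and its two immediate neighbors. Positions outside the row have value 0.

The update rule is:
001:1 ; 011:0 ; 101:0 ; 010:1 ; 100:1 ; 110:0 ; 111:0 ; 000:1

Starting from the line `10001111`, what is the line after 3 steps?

11110000

11110000
00001111
11110000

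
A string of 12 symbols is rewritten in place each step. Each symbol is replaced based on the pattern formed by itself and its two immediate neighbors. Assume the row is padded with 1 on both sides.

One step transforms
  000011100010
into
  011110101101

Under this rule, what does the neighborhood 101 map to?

1

At position 11 the neighborhood is 101; the next row has 1 there.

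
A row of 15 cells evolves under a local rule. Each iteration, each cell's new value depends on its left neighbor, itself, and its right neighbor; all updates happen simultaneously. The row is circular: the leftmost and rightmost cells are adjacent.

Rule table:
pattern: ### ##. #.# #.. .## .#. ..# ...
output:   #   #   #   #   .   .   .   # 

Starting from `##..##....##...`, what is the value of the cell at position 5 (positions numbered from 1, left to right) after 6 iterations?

.##..####..###.
..##..####..###
#..##..####..##
##..##..####..#
###..##..####..
.###..##..####.
position 5 holds .

.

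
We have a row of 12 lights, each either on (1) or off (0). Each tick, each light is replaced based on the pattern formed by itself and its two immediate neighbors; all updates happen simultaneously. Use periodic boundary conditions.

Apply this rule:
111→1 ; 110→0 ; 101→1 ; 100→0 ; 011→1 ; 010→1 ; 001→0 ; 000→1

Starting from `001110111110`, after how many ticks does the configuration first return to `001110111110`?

101101111100
111011111000
110111110010
101111100011
011111001011
111110001110
111100101101
111000111011
110010110111
100011101111
001011011111
001110111110

12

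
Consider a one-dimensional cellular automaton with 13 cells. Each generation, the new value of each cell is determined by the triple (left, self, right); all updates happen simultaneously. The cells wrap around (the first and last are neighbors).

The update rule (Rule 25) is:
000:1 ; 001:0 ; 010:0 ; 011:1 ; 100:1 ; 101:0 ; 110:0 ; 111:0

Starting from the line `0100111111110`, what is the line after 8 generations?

1101000000001

generation 1: 0010100000001
generation 2: 1000011111100
generation 3: 0111010000010
generation 4: 0100001111001
generation 5: 0011101000100
generation 6: 1010000110011
generation 7: 0001110101010
generation 8: 1101000000001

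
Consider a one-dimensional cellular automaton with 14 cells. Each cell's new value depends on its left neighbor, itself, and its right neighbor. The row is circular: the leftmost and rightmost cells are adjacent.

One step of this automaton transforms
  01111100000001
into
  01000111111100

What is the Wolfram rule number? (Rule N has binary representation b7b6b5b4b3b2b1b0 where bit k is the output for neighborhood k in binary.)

position 2: 111 → 0  (bit 7 = 0)
position 5: 110 → 1  (bit 6 = 1)
position 0: 101 → 0  (bit 5 = 0)
position 6: 100 → 1  (bit 4 = 1)
position 1: 011 → 1  (bit 3 = 1)
position 13: 010 → 0  (bit 2 = 0)
position 12: 001 → 0  (bit 1 = 0)
position 7: 000 → 1  (bit 0 = 1)
bits b7..b0 = 01011001 = 89

89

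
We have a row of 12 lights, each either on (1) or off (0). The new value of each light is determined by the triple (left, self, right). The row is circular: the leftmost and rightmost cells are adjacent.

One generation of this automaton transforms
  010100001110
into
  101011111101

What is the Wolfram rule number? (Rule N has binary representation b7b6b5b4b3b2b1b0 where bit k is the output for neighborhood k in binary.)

position 9: 111 → 1  (bit 7 = 1)
position 10: 110 → 0  (bit 6 = 0)
position 2: 101 → 1  (bit 5 = 1)
position 4: 100 → 1  (bit 4 = 1)
position 8: 011 → 1  (bit 3 = 1)
position 1: 010 → 0  (bit 2 = 0)
position 0: 001 → 1  (bit 1 = 1)
position 5: 000 → 1  (bit 0 = 1)
bits b7..b0 = 10111011 = 187

187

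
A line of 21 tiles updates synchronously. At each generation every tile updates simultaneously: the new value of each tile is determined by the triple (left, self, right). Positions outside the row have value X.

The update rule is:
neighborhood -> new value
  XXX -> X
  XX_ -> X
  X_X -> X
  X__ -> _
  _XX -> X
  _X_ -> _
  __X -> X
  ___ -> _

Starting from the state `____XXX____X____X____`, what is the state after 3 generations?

generation 1: ___XXXX___X____X____X
generation 2: __XXXXX__X____X____XX
generation 3: _XXXXXX_X____X____XXX

_XXXXXX_X____X____XXX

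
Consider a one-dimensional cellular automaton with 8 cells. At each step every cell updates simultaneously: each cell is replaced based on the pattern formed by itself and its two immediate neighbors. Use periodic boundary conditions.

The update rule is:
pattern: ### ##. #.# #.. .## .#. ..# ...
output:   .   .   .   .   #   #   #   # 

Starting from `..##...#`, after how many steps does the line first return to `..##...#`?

8

.##..###
.#..##..
##.##..#
...#..##
.###.##.
##...#..
#..###.#
..##...#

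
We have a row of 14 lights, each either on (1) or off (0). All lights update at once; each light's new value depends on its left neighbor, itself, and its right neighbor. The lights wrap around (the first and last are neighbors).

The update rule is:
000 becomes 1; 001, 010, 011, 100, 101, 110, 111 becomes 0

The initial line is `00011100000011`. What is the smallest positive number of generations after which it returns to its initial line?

2

generation 1: 01000001111000
generation 2: 00011100000011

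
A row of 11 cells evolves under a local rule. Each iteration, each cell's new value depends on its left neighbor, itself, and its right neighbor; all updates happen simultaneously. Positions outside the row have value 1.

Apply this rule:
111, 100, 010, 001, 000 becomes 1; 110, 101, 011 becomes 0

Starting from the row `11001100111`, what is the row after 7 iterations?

00011111000

10110011011
00001100001
11110011110
11101101100
11000000011
10111111101
00011111000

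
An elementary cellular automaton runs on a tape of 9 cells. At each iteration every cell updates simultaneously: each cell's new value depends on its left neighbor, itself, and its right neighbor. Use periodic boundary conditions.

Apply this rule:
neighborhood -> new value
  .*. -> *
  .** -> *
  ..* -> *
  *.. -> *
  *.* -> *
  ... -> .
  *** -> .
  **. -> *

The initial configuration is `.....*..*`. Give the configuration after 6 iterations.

iteration 1: *...*****
iteration 2: **.**....
iteration 3: ******..*
iteration 4: .....****
iteration 5: *...**..*
iteration 6: **.******

**.******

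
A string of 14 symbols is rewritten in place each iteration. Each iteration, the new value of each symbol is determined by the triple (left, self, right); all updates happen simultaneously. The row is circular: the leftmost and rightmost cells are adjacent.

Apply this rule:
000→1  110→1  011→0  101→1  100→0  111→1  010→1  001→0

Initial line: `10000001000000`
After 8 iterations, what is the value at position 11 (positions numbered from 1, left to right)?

iteration 1: 10111101011110
iteration 2: 11011111101111
iteration 3: 11101111110111
iteration 4: 11110111111011
iteration 5: 11111011111101
iteration 6: 11111101111110
iteration 7: 01111110111111
iteration 8: 10111111011111
position 11 holds 1

1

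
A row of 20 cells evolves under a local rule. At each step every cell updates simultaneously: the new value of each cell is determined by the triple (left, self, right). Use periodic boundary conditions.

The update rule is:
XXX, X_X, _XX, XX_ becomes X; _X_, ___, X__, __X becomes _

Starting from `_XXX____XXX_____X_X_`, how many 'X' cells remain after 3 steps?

_XXX____XXX______X__
_XXX____XXX_________
_XXX____XXX_________
count of X: 6

6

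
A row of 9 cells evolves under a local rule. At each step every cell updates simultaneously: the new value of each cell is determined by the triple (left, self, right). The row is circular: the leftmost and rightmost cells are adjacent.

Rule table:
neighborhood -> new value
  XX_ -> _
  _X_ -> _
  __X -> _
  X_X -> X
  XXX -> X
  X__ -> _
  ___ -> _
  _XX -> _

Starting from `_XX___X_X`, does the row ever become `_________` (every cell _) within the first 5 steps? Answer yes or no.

yes

step 1: X______X_
step 2: ________X
step 3: _________
all cells are _ at step 3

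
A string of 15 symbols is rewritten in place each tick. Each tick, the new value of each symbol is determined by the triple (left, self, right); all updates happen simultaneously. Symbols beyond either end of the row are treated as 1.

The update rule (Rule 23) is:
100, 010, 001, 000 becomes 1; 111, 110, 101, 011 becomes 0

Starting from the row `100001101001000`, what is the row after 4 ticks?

000001110000000

011110001111111
000001110000000
111110001111111
000001110000000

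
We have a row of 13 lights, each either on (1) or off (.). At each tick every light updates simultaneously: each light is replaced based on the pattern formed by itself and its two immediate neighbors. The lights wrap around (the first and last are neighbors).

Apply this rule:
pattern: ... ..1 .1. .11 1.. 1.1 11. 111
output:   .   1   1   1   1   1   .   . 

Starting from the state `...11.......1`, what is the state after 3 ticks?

tick 1: 1.11.1.....11
tick 2: .11.111...11.
tick 3: 11.11..1.11.1

11.11..1.11.1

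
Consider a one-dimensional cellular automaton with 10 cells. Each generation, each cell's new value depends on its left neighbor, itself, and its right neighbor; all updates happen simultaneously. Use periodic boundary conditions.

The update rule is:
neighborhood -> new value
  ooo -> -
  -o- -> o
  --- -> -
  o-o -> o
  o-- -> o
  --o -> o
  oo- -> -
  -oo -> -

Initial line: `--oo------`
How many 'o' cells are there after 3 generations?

-o--o-----
oooooo----
------o--o
count of o: 2

2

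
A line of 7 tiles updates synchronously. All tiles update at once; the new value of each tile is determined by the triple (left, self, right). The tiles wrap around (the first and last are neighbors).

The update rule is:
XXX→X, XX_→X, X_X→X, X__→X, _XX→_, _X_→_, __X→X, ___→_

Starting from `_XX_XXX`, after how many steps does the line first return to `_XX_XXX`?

7

X_XX_XX
XX_XX_X
XXX_XX_
_XXX_XX
X_XXX_X
XX_XXX_
_XX_XXX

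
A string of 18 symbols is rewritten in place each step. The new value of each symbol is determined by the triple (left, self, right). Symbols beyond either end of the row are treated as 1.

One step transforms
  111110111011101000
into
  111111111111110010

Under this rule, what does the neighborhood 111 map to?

At position 0 the neighborhood is 111; the next row has 1 there.

1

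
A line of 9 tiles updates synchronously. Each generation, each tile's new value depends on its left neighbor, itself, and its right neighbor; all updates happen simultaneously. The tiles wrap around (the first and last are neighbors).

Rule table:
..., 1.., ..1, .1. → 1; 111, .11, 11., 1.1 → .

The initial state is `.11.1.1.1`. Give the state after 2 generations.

11111.1.1

generation 1: ....1.1.1
generation 2: 11111.1.1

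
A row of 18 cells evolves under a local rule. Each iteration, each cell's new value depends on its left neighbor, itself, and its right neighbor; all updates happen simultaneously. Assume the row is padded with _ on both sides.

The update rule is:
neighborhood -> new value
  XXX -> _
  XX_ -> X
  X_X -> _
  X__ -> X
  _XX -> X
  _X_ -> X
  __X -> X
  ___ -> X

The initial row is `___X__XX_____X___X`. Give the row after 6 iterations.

XXXXXXXXXXXXXXXXXX
X________________X
XXXXXXXXXXXXXXXXXX  (repeats iteration 1; period 2)
iteration 6: X________________X

X________________X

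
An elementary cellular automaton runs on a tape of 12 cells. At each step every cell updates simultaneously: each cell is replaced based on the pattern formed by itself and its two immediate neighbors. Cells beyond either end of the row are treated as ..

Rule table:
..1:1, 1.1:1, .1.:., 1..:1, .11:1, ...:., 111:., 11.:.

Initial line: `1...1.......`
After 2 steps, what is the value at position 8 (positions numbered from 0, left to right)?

.

step 1: .1.1.1......
step 2: 1.1.1.1.....
position 8 holds .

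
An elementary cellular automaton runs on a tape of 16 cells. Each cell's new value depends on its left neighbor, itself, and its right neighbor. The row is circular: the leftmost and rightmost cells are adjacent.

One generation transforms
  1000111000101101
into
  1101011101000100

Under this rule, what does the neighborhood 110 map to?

1

At position 0 the neighborhood is 110; the next row has 1 there.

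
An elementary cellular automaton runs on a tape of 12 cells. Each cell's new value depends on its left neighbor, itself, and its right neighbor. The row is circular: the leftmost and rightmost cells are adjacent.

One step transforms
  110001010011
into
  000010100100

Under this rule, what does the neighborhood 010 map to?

0

At position 5 the neighborhood is 010; the next row has 0 there.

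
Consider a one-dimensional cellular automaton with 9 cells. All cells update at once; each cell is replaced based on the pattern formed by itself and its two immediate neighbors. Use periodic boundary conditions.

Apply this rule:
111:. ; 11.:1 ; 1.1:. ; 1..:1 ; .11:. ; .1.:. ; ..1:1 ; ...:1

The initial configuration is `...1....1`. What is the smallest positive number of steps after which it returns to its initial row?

18

111.1111.
..1....1.
11.1111.1
.1....1..
1.1111.11
1....1...
.1111.111
....1...1
1111.111.
...1...1.
111.111.1
..1...1..
11.111.11
.1...1...
1.111.111
1...1....
.111.1111
...1....1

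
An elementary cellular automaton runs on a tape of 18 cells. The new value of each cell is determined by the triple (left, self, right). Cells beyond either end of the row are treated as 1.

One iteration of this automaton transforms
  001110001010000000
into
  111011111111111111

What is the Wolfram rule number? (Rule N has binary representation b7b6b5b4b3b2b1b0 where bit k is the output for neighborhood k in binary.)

position 3: 111 → 0  (bit 7 = 0)
position 4: 110 → 1  (bit 6 = 1)
position 9: 101 → 1  (bit 5 = 1)
position 0: 100 → 1  (bit 4 = 1)
position 2: 011 → 1  (bit 3 = 1)
position 8: 010 → 1  (bit 2 = 1)
position 1: 001 → 1  (bit 1 = 1)
position 6: 000 → 1  (bit 0 = 1)
bits b7..b0 = 01111111 = 127

127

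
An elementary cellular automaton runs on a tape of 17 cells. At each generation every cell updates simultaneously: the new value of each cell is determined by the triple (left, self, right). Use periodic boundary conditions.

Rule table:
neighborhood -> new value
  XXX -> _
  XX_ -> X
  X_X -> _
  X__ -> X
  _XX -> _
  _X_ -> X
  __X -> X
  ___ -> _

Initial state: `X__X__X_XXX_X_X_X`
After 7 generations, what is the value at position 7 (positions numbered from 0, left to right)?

X

XXXXXXX___X_X_X__
______XX_XX_X_XXX
X____X_X__X_X___X
XX__XX_XXXX_XX_X_
_XXX_X____X__X_X_
X__X_XX__XXXXX_XX
XXXX__XXX____X___
position 7 holds X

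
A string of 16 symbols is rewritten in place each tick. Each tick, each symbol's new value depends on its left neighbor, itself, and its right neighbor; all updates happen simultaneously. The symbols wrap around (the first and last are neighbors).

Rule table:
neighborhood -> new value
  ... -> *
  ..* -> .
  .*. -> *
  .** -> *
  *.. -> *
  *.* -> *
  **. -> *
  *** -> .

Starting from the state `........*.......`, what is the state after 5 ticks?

tick 1: *******.********
tick 2: ......***.......
tick 3: *****.*.********
tick 4: ....*****.......
tick 5: ***.*...********

***.*...********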